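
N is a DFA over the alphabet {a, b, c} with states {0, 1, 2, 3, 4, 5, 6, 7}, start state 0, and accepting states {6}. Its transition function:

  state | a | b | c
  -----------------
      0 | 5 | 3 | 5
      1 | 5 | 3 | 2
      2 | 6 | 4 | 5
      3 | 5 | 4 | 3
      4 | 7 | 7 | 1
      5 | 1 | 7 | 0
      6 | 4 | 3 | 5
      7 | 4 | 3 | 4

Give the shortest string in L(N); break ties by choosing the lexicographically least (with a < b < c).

aaca

A breadth-first search from 0 reaches an accepting state first via the path 0 → 5 → 1 → 2 → 6 on input aaca.
No string of length < 4 is accepted (BFS exhausts all shorter strings without reaching an accepting state), and aaca is the lexicographically least accepting string of length 4.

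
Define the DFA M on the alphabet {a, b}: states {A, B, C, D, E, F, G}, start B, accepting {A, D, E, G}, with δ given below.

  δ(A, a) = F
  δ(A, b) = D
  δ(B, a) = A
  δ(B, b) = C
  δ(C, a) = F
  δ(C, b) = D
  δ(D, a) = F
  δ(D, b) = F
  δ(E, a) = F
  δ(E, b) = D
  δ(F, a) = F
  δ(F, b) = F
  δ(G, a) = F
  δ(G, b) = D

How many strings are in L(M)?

The useful subgraph on states {A, B, C, D} is acyclic, so L(M) is finite; the longest accepting path visits 3 useful states, giving maximum string length 2.
Counting accepting paths from B by length: 1 of length 1, 2 of length 2. Total 3.

3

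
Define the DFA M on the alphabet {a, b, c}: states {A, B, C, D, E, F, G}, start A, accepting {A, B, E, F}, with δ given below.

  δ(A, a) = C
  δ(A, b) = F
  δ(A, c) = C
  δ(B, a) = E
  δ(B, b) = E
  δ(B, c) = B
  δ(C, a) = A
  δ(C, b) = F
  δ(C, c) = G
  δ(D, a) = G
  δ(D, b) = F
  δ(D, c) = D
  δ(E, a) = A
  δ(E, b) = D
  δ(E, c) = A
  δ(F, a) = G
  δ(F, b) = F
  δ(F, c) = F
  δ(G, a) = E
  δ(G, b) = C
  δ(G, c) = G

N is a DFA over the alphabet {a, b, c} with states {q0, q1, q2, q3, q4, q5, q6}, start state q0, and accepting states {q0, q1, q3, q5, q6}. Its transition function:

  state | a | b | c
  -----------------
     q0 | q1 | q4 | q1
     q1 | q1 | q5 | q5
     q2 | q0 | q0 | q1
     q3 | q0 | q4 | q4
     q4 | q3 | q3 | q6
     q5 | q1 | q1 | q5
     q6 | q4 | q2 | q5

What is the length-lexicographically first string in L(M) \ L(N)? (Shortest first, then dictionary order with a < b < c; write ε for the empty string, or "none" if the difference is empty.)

b

The string b is accepted by M but not by N.
No shorter string lies in the difference, and b is the lexicographically first length-1 string in L(M) \ L(N).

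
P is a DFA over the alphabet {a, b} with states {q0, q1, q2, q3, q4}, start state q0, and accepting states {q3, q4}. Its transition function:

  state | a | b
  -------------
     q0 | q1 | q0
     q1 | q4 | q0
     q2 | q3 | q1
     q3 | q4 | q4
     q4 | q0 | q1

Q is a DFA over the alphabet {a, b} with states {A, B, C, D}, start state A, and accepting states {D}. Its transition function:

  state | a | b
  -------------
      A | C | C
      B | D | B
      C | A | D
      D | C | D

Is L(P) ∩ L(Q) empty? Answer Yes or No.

Exploring the product automaton P × Q from the start pair (q0, A), following both machines on each input symbol, reaches 8 state pairs: (q0, A), (q1, C), (q0, C), (q4, A), (q0, D), (q1, A), (q4, C), (q1, D).
P accepts in {q3, q4} and Q accepts in {D}; no reachable pair has both components accepting, so no string drives both machines to acceptance simultaneously and L(P) ∩ L(Q) = ∅.
So no string is accepted by both, and the intersection is empty.

Yes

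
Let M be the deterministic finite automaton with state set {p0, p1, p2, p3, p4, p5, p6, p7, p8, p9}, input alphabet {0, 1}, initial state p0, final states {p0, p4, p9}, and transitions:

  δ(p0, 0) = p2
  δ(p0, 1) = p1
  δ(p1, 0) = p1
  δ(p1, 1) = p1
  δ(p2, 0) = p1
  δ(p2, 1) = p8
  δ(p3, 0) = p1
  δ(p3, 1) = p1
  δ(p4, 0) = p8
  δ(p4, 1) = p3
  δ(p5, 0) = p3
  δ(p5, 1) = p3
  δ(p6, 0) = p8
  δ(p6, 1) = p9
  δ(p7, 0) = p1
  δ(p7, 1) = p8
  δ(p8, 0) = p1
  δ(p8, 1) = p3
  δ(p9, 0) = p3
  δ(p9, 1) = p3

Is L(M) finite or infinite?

finite

The useful states (reachable from p0 and able to reach an accepting state) are {p0}.
Restricted to these states the transition graph has no cycle, so every accepting path has bounded length and L is finite.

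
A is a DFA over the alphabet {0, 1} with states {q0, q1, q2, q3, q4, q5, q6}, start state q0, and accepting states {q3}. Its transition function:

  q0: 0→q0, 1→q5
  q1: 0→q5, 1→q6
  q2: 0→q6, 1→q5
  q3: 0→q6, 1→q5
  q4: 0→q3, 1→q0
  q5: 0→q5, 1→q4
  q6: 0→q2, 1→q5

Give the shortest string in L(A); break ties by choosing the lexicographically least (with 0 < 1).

110

A breadth-first search from q0 reaches an accepting state first via the path q0 → q5 → q4 → q3 on input 110.
No string of length < 3 is accepted (BFS exhausts all shorter strings without reaching an accepting state), and 110 is the lexicographically least accepting string of length 3.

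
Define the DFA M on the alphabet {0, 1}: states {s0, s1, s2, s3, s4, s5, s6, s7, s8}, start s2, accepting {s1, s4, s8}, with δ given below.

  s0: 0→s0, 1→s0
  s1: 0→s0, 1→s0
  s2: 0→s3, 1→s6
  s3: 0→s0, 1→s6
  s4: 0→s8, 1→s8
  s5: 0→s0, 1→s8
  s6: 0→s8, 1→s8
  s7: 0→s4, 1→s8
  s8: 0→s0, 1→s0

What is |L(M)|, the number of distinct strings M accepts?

The useful subgraph on states {s2, s3, s6, s8} is acyclic, so L(M) is finite; the longest accepting path visits 4 useful states, giving maximum string length 3.
Counting accepting paths from s2 by length: 2 of length 2, 2 of length 3. Total 4.

4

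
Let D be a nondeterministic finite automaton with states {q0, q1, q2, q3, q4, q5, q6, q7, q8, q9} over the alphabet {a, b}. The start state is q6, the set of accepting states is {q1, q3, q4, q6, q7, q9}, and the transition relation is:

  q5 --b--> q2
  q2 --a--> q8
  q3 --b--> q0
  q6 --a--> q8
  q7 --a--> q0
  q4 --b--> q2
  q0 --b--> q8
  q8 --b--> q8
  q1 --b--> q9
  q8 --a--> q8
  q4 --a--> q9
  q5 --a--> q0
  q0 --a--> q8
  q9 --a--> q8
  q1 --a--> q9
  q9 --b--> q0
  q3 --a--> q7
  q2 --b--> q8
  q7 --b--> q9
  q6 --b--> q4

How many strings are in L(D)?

3

The useful subgraph on states {q4, q6, q9} is acyclic, so L(D) is finite; the longest accepting path visits 3 useful states, giving maximum string length 2.
Counting accepting paths from q6 by length: 1 of length 0, 1 of length 1, 1 of length 2. Total 3.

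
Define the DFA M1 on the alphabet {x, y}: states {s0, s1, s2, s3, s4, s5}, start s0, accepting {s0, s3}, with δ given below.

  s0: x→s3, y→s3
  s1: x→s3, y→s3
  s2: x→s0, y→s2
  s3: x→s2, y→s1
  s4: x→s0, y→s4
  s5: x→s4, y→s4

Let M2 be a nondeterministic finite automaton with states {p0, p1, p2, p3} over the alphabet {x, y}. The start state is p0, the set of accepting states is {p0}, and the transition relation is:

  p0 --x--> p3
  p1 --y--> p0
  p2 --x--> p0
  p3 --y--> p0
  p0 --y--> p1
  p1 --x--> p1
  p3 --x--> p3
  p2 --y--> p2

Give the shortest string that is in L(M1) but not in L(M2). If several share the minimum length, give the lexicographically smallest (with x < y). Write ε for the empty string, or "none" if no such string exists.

The string x is accepted by M1 but not by M2.
No shorter string lies in the difference, and x is the lexicographically first length-1 string in L(M1) \ L(M2).

x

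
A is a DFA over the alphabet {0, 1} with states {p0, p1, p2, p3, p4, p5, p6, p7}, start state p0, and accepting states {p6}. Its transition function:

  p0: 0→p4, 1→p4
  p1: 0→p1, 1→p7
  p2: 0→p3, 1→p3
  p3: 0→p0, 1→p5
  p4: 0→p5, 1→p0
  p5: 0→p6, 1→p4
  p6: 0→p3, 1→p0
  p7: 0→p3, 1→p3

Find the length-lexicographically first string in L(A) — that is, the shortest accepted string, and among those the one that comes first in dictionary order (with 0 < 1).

000

A breadth-first search from p0 reaches an accepting state first via the path p0 → p4 → p5 → p6 on input 000.
No string of length < 3 is accepted (BFS exhausts all shorter strings without reaching an accepting state), and 000 is the lexicographically least accepting string of length 3.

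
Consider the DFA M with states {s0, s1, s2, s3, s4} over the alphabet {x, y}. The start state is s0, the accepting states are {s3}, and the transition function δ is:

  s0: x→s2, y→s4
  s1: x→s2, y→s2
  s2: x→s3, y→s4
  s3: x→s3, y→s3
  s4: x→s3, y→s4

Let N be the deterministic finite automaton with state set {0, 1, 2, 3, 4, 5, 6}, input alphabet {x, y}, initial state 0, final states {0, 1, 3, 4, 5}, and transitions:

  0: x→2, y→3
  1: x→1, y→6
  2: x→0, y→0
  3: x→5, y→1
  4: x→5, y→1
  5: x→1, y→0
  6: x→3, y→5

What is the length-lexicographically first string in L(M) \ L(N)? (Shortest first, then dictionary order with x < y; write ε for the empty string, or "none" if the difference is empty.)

xxx

The string xxx is accepted by M but not by N.
No shorter string lies in the difference, and xxx is the lexicographically first length-3 string in L(M) \ L(N).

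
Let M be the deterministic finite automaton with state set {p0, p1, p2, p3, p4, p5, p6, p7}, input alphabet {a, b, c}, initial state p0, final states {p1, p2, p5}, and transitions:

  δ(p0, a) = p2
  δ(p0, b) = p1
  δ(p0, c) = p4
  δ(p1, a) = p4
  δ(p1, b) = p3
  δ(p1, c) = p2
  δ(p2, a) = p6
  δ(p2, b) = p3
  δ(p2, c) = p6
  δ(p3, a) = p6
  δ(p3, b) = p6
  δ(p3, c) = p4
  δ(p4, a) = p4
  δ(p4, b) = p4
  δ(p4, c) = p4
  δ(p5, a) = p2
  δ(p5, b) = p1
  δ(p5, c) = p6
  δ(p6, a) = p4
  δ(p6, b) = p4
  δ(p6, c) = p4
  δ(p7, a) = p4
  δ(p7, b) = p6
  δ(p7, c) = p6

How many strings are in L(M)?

The useful subgraph on states {p0, p1, p2} is acyclic, so L(M) is finite; the longest accepting path visits 3 useful states, giving maximum string length 2.
Counting accepting paths from p0 by length: 2 of length 1, 1 of length 2. Total 3.

3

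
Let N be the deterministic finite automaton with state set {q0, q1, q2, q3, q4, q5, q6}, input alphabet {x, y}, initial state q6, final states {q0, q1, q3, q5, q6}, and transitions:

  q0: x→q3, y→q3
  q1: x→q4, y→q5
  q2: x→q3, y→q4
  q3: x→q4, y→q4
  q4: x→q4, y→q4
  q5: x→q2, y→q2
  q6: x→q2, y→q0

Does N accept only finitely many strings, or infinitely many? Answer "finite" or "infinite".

finite

The useful states (reachable from q6 and able to reach an accepting state) are {q0, q2, q3, q6}.
Restricted to these states the transition graph has no cycle, so every accepting path has bounded length and L is finite.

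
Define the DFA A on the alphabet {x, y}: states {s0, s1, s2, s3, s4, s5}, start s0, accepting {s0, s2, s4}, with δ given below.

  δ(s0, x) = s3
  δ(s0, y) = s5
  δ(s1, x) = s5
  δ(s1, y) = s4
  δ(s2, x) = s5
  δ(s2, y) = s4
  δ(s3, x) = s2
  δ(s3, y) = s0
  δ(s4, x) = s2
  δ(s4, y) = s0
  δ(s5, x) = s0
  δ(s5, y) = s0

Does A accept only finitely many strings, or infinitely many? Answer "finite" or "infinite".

State s0 is reachable from the start and can reach an accepting state, and it lies on the cycle s0 → s3 → s0.
Traversing that cycle any number of times yields accepted strings of unbounded length, so the language is infinite.

infinite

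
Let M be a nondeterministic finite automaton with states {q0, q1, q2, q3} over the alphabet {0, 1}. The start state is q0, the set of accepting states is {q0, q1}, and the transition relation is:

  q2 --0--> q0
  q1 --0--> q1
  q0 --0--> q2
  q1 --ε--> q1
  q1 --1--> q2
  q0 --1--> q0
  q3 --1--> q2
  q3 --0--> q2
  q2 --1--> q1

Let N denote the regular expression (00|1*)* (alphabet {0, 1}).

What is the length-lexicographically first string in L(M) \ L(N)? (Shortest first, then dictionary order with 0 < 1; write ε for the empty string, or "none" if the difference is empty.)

01

The string 01 is accepted by M but not by N.
No shorter string lies in the difference, and 01 is the lexicographically first length-2 string in L(M) \ L(N).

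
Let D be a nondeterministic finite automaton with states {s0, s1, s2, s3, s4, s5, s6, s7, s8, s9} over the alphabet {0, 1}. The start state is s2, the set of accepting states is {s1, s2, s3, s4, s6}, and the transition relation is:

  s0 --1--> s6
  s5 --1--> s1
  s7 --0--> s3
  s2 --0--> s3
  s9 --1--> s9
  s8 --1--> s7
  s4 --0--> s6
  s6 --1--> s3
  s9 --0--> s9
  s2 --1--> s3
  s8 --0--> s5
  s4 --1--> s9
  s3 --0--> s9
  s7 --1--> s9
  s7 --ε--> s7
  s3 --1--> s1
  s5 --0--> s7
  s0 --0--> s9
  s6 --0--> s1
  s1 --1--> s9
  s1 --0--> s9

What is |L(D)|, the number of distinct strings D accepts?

5

The useful subgraph on states {s1, s2, s3} is acyclic, so L(D) is finite; the longest accepting path visits 3 useful states, giving maximum string length 2.
Counting accepting paths from s2 by length: 1 of length 0, 2 of length 1, 2 of length 2. Total 5.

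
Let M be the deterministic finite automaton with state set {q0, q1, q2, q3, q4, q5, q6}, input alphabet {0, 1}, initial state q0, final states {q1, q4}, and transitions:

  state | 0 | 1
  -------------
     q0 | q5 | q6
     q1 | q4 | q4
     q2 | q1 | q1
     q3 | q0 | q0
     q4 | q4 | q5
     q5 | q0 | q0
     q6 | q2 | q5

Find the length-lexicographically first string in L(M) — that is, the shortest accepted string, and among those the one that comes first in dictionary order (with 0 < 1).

A breadth-first search from q0 reaches an accepting state first via the path q0 → q6 → q2 → q1 on input 100.
No string of length < 3 is accepted (BFS exhausts all shorter strings without reaching an accepting state), and 100 is the lexicographically least accepting string of length 3.

100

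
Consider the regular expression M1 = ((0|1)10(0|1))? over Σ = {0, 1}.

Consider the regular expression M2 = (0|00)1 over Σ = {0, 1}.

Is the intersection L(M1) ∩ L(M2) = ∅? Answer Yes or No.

Yes

Converting the expression M1 to a DFA (subset construction, then merging equivalent states) gives the minimal DFA with states {r0, r1, r2, r3, r4, r5}, start state r0, accepting states {r0, r5} and transitions r0: 0→r1, 1→r1; r1: 0→r2, 1→r3; r2: 0→r2, 1→r2; r3: 0→r4, 1→r2; r4: 0→r5, 1→r5; r5: 0→r2, 1→r2.
Converting the expression M2 to a DFA (subset construction, then merging equivalent states) gives the minimal DFA with states {t0, t1, t2, t3, t4}, start state t0, accepting states {t4} and transitions t0: 0→t1, 1→t2; t1: 0→t3, 1→t4; t2: 0→t2, 1→t2; t3: 0→t2, 1→t4; t4: 0→t2, 1→t2.
Exploring the product automaton M1 × M2 from the start pair (r0, t0), following both machines on each input symbol, reaches 10 state pairs: (r0, t0), (r1, t1), (r1, t2), (r2, t3), (r3, t4), (r2, t2), (r3, t2), (r2, t4), (r4, t2), (r5, t2).
M1 accepts in {r0, r5} and M2 accepts in {t4}; no reachable pair has both components accepting, so no string drives both machines to acceptance simultaneously and L(M1) ∩ L(M2) = ∅.
So no string is accepted by both, and the intersection is empty.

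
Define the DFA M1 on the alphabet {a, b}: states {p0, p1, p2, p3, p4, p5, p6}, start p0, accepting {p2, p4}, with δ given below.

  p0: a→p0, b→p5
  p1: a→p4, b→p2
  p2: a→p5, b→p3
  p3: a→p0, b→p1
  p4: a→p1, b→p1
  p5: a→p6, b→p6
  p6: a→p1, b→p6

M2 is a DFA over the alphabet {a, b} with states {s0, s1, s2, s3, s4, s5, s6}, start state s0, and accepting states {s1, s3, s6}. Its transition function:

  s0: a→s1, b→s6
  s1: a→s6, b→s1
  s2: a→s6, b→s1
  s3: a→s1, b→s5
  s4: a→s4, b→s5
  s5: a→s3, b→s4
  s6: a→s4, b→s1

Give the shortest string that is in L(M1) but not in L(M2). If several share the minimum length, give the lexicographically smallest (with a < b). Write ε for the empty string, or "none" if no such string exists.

baaa

The string baaa is accepted by M1 but not by M2.
No shorter string lies in the difference, and baaa is the lexicographically first length-4 string in L(M1) \ L(M2).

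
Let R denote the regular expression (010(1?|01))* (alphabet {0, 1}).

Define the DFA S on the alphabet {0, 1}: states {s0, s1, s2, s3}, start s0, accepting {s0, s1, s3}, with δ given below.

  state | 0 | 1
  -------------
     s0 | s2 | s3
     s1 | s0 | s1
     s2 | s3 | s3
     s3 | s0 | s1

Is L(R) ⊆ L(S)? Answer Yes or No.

Converting the expression R to a DFA (subset construction, then merging equivalent states) gives the minimal DFA with states {r0, r1, r2, r3, r4, r5, r6, r7}, start state r0, accepting states {r0, r4, r6, r7} and transitions r0: 0→r1, 1→r2; r1: 0→r2, 1→r3; r2: 0→r2, 1→r2; r3: 0→r4, 1→r2; r4: 0→r5, 1→r0; r5: 0→r2, 1→r6; r6: 0→r7, 1→r2; r7: 0→r5, 1→r6.
Exploring the product automaton R × S from the start pair (r0, s0), following both machines on each input symbol, reaches 13 state pairs: (r0, s0), (r1, s2), (r2, s3), (r3, s3), (r2, s0), (r2, s1), (r4, s0), (r2, s2), (r5, s2), (r0, s3), (r6, s3), (r1, s0), (r7, s0).
R accepts in {r0, r4, r6, r7} and S accepts in {s0, s1, s3}. The reachable pairs whose R-component is accepting are (r0, s0), (r4, s0), (r0, s3), (r6, s3), (r7, s0); in each of them the S-component is accepting too, so the product for L(R) \ L(S) (R-component accepting, S-component rejecting) has no reachable accepting pair and the difference is empty.
Hence every string in L(R) is also in L(S).

Yes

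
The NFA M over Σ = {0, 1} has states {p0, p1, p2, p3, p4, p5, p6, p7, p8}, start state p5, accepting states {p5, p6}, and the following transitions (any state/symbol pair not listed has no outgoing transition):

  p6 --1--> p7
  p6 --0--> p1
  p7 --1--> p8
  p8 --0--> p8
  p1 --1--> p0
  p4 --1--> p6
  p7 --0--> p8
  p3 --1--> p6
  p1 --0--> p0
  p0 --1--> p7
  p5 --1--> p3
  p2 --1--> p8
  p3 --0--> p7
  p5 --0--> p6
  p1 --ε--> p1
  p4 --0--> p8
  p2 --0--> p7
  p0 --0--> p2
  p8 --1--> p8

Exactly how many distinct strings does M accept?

The useful subgraph on states {p3, p5, p6} is acyclic, so L(M) is finite; the longest accepting path visits 3 useful states, giving maximum string length 2.
Counting accepting paths from p5 by length: 1 of length 0, 1 of length 1, 1 of length 2. Total 3.

3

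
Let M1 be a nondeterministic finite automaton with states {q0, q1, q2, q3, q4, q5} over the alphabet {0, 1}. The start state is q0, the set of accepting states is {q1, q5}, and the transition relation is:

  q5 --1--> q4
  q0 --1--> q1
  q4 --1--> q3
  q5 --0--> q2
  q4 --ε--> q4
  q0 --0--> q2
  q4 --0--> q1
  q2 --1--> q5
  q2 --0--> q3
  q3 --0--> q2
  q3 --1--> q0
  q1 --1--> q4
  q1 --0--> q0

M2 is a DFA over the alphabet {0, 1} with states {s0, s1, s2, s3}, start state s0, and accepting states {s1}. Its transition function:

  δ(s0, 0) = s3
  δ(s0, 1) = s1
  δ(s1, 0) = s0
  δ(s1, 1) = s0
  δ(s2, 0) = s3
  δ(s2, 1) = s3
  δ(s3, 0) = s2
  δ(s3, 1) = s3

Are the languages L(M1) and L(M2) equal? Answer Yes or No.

The string 01 is accepted by M1 but rejected by M2.
So L(M1) ≠ L(M2).

No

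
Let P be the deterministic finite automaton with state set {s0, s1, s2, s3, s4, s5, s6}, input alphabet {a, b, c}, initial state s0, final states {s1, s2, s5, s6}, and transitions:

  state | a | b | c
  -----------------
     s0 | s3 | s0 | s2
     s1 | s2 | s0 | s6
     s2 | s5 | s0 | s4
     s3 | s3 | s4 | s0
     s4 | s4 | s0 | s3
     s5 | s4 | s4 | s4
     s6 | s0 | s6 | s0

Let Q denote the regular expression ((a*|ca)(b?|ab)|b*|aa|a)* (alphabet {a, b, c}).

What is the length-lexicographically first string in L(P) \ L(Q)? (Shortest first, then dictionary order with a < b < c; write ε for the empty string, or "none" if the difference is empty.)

The string c is accepted by P but not by Q.
No shorter string lies in the difference, and c is the lexicographically first length-1 string in L(P) \ L(Q).

c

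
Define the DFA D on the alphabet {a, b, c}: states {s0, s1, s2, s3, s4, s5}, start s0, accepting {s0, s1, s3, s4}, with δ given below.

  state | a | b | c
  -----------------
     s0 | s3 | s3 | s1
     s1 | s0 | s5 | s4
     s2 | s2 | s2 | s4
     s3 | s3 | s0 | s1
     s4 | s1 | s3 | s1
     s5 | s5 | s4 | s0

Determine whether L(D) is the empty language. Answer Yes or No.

The empty string ε is accepted: the run s0 ends in the accepting state s0.
Since at least one string is accepted, L(D) is not empty.

No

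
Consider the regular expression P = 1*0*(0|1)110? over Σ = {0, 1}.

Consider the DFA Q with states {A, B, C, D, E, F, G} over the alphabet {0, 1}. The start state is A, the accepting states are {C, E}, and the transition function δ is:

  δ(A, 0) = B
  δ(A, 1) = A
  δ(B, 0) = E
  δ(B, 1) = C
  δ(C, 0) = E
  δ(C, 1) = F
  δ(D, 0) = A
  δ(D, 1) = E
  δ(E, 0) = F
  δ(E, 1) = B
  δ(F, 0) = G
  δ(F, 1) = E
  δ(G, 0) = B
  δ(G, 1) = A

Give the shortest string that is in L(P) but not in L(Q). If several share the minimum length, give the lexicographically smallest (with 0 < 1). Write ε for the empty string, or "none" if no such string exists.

011

The string 011 is accepted by P but not by Q.
No shorter string lies in the difference, and 011 is the lexicographically first length-3 string in L(P) \ L(Q).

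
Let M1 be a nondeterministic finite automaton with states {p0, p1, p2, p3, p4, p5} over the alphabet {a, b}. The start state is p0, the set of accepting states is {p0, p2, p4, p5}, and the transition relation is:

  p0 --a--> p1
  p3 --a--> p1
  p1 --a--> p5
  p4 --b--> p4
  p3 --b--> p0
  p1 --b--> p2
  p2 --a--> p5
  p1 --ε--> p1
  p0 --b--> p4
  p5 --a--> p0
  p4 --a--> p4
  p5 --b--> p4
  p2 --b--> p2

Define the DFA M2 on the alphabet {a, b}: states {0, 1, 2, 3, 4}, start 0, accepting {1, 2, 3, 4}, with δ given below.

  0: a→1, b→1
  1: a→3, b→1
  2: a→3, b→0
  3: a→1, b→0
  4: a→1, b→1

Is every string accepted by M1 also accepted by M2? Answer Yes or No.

No

The empty string ε is in L(M1) but not in L(M2).
So L(M1) ⊄ L(M2).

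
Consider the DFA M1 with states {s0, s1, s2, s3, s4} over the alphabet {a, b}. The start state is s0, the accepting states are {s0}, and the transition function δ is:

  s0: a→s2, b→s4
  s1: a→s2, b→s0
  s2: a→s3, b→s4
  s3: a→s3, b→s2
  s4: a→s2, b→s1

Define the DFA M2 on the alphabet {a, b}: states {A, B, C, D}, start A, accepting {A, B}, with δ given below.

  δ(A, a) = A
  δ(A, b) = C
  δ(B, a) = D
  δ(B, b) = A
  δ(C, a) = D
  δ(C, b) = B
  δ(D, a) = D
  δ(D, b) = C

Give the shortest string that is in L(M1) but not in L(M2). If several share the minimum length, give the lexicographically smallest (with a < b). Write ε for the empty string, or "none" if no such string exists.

aabbbb

The string aabbbb is accepted by M1 but not by M2.
No shorter string lies in the difference, and aabbbb is the lexicographically first length-6 string in L(M1) \ L(M2).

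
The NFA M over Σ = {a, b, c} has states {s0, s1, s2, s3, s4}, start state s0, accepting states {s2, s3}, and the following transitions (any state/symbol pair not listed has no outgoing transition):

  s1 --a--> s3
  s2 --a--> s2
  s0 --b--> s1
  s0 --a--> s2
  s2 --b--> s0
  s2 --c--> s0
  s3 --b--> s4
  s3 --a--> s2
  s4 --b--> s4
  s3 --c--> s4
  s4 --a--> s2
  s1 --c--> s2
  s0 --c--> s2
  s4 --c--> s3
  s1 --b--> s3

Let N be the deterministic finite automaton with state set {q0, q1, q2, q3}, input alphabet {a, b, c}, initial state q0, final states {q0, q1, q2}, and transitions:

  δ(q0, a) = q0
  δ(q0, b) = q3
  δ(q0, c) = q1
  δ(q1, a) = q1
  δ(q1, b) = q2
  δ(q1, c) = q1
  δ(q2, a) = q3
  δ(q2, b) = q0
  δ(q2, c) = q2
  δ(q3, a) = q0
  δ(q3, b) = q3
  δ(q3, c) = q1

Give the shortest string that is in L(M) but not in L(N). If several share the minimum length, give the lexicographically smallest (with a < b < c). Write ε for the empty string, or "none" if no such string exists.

bb

The string bb is accepted by M but not by N.
No shorter string lies in the difference, and bb is the lexicographically first length-2 string in L(M) \ L(N).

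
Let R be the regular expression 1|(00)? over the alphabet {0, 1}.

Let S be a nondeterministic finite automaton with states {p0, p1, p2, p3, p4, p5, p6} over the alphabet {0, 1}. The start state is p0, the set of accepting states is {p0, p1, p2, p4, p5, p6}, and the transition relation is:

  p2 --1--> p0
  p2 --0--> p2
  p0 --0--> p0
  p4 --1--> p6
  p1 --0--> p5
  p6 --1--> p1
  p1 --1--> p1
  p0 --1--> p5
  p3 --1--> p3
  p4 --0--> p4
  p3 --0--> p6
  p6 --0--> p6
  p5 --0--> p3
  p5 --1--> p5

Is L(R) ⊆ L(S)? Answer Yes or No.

Yes

Converting the expression R to a DFA (subset construction, then merging equivalent states) gives the minimal DFA with states {r0, r1, r2, r3}, start state r0, accepting states {r0, r2} and transitions r0: 0→r1, 1→r2; r1: 0→r2, 1→r3; r2: 0→r3, 1→r3; r3: 0→r3, 1→r3.
Exploring the product automaton R × S from the start pair (r0, p0), following both machines on each input symbol, reaches 9 state pairs: (r0, p0), (r1, p0), (r2, p5), (r2, p0), (r3, p5), (r3, p3), (r3, p0), (r3, p6), (r3, p1).
R accepts in {r0, r2} and S accepts in {p0, p1, p2, p4, p5, p6}. The reachable pairs whose R-component is accepting are (r0, p0), (r2, p5), (r2, p0); in each of them the S-component is accepting too, so the product for L(R) \ L(S) (R-component accepting, S-component rejecting) has no reachable accepting pair and the difference is empty.
Hence every string in L(R) is also in L(S).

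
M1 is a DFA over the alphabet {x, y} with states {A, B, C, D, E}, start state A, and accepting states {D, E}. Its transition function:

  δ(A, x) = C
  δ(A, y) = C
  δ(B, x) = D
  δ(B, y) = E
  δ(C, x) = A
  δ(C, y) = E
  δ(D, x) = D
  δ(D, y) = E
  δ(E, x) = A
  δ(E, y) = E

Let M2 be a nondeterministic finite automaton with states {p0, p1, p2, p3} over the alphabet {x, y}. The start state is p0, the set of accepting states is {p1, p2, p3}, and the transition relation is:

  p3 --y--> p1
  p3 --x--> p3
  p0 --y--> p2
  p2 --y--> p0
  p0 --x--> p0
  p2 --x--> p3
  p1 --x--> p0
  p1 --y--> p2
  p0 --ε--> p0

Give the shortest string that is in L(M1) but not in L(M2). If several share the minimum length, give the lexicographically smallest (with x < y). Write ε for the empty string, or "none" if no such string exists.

The string yy is accepted by M1 but not by M2.
No shorter string lies in the difference, and yy is the lexicographically first length-2 string in L(M1) \ L(M2).

yy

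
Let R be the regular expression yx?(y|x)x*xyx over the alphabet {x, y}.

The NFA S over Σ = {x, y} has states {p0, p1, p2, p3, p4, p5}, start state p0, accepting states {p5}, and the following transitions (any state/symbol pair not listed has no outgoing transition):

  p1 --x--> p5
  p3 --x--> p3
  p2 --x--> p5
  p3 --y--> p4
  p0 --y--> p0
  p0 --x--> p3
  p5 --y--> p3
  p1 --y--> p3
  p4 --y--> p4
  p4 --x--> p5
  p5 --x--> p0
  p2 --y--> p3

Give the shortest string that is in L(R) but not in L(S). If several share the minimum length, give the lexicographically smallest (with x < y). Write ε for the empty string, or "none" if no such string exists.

The string yxyxyx is accepted by R but not by S.
No shorter string lies in the difference, and yxyxyx is the lexicographically first length-6 string in L(R) \ L(S).

yxyxyx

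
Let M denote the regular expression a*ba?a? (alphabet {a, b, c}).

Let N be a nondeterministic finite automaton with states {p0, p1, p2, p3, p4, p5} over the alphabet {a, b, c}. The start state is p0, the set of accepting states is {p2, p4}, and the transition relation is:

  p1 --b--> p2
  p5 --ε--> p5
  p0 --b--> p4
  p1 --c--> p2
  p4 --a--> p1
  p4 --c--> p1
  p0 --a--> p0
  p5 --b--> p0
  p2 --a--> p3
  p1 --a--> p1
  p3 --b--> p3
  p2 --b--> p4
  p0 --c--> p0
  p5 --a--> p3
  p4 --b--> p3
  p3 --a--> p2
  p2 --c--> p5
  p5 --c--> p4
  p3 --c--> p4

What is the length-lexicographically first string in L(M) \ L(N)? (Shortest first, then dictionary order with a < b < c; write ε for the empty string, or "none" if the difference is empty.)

The string ba is accepted by M but not by N.
No shorter string lies in the difference, and ba is the lexicographically first length-2 string in L(M) \ L(N).

ba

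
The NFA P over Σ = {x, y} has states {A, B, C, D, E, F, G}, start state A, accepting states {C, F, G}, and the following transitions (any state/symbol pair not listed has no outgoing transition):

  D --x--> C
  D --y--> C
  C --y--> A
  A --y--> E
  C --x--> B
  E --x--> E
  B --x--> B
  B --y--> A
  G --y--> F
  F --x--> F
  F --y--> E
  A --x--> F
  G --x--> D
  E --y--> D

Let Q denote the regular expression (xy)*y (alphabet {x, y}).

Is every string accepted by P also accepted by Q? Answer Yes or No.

The string x is in L(P) but not in L(Q).
So L(P) ⊄ L(Q).

No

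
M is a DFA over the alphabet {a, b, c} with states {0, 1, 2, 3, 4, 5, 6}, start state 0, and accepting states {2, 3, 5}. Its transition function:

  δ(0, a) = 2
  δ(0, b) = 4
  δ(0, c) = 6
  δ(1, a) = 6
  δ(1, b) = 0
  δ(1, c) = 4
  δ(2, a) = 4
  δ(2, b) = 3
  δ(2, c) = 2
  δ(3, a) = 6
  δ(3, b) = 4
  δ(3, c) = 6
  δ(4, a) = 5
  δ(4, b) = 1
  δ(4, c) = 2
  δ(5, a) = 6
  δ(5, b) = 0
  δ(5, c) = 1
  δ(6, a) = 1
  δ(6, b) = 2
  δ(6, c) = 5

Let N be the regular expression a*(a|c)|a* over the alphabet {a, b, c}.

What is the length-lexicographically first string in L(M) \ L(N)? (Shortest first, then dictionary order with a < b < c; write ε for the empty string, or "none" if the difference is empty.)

The string ab is accepted by M but not by N.
No shorter string lies in the difference, and ab is the lexicographically first length-2 string in L(M) \ L(N).

ab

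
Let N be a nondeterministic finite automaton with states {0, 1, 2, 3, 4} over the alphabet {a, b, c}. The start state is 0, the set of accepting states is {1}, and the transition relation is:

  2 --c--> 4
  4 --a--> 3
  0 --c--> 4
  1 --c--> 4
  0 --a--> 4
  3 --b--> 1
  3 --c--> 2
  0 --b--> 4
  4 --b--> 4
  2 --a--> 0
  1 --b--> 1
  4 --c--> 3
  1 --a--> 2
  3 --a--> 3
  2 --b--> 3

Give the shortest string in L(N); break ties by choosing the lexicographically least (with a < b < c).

A breadth-first search from 0 reaches an accepting state first via the path 0 → 4 → 3 → 1 on input aab.
No string of length < 3 is accepted (BFS exhausts all shorter strings without reaching an accepting state), and aab is the lexicographically least accepting string of length 3.

aab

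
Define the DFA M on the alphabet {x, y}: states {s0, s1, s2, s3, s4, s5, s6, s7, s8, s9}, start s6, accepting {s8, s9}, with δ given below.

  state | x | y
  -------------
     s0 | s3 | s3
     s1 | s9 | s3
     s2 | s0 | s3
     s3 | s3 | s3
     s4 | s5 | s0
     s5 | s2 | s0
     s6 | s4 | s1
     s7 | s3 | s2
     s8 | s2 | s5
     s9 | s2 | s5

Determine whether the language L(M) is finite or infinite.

finite

The useful states (reachable from s6 and able to reach an accepting state) are {s1, s6, s9}.
Restricted to these states the transition graph has no cycle, so every accepting path has bounded length and L is finite.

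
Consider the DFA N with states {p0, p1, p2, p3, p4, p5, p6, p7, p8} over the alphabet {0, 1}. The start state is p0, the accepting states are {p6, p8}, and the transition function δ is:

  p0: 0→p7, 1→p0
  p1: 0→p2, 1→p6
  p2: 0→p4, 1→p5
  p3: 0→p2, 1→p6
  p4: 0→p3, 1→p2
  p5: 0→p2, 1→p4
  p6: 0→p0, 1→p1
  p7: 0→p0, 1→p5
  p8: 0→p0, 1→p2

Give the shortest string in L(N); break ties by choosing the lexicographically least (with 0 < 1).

01101

A breadth-first search from p0 reaches an accepting state first via the path p0 → p7 → p5 → p4 → p3 → p6 on input 01101.
No string of length < 5 is accepted (BFS exhausts all shorter strings without reaching an accepting state), and 01101 is the lexicographically least accepting string of length 5.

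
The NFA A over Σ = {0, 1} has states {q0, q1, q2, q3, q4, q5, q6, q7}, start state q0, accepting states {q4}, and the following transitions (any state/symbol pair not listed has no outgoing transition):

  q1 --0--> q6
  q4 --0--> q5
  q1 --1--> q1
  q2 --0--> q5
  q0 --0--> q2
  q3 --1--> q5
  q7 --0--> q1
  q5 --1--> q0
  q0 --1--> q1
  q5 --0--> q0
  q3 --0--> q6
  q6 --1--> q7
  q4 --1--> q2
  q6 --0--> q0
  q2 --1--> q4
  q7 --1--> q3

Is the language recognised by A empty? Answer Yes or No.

The string 01 is accepted: the run q0 → q2 → q4 ends in the accepting state q4.
Since at least one string is accepted, L(A) is not empty.

No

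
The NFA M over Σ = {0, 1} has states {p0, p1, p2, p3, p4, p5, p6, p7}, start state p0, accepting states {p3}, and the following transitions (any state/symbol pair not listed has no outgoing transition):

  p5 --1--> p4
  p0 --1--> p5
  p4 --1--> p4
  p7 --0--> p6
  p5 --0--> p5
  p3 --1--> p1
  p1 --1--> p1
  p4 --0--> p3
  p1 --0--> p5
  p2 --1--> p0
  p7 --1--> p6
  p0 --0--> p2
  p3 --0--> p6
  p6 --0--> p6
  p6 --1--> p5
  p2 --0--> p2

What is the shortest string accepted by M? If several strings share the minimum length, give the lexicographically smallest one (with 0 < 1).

110

A breadth-first search from p0 reaches an accepting state first via the path p0 → p5 → p4 → p3 on input 110.
No string of length < 3 is accepted (BFS exhausts all shorter strings without reaching an accepting state), and 110 is the lexicographically least accepting string of length 3.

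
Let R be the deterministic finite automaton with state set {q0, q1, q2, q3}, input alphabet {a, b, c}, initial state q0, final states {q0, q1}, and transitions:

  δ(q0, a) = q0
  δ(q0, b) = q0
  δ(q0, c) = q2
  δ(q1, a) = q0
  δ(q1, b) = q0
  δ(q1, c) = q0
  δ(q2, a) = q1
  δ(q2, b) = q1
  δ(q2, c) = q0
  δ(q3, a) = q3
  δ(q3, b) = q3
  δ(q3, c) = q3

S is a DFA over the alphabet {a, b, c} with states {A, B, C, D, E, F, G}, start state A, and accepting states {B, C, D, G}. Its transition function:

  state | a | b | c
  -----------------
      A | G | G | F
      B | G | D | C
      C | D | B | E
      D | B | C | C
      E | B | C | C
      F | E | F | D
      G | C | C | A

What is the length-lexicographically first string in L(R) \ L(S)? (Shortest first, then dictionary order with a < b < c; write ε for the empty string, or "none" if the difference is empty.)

ε

The empty string ε is accepted by R but not by S.
Since ε is the unique shortest string, it is the required witness.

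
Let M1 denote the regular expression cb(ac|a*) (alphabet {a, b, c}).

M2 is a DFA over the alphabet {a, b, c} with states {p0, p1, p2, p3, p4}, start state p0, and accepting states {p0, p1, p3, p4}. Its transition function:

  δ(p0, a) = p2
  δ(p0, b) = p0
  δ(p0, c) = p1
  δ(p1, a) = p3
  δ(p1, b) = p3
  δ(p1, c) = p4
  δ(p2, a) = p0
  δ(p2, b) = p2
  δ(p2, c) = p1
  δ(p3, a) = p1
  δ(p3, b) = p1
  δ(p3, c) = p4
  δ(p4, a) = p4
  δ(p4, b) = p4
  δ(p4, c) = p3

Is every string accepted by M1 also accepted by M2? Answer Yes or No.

Yes

Converting the expression M1 to a DFA (subset construction, then merging equivalent states) gives the minimal DFA with states {r0, r1, r2, r3, r4, r5, r6}, start state r0, accepting states {r3, r4, r5, r6} and transitions r0: a→r1, b→r1, c→r2; r1: a→r1, b→r1, c→r1; r2: a→r1, b→r3, c→r1; r3: a→r4, b→r1, c→r1; r4: a→r5, b→r1, c→r6; r5: a→r5, b→r1, c→r1; r6: a→r1, b→r1, c→r1.
Exploring the product automaton M1 × M2 from the start pair (r0, p0), following both machines on each input symbol, reaches 12 state pairs: (r0, p0), (r1, p2), (r1, p0), (r2, p1), (r1, p1), (r1, p3), (r3, p3), (r1, p4), (r4, p1), (r5, p3), (r6, p4), (r5, p1).
M1 accepts in {r3, r4, r5, r6} and M2 accepts in {p0, p1, p3, p4}. The reachable pairs whose M1-component is accepting are (r3, p3), (r4, p1), (r5, p3), (r6, p4), (r5, p1); in each of them the M2-component is accepting too, so the product for L(M1) \ L(M2) (M1-component accepting, M2-component rejecting) has no reachable accepting pair and the difference is empty.
Hence every string in L(M1) is also in L(M2).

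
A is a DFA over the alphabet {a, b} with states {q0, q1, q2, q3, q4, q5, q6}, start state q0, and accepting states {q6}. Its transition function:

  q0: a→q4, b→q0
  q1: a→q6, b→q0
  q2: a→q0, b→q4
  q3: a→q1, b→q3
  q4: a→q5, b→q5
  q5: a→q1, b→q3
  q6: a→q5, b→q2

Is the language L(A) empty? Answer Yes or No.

No

The string aaaa is accepted: the run q0 → q4 → q5 → q1 → q6 ends in the accepting state q6.
Since at least one string is accepted, L(A) is not empty.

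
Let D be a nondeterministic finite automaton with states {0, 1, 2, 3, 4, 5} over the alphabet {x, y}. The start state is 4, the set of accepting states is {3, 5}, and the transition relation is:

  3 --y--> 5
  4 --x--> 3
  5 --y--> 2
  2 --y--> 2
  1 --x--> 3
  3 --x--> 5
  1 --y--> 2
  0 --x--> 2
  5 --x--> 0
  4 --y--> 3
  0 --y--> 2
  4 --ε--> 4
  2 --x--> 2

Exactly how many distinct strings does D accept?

The useful subgraph on states {3, 4, 5} is acyclic, so L(D) is finite; the longest accepting path visits 3 useful states, giving maximum string length 2.
Counting accepting paths from 4 by length: 2 of length 1, 4 of length 2. Total 6.

6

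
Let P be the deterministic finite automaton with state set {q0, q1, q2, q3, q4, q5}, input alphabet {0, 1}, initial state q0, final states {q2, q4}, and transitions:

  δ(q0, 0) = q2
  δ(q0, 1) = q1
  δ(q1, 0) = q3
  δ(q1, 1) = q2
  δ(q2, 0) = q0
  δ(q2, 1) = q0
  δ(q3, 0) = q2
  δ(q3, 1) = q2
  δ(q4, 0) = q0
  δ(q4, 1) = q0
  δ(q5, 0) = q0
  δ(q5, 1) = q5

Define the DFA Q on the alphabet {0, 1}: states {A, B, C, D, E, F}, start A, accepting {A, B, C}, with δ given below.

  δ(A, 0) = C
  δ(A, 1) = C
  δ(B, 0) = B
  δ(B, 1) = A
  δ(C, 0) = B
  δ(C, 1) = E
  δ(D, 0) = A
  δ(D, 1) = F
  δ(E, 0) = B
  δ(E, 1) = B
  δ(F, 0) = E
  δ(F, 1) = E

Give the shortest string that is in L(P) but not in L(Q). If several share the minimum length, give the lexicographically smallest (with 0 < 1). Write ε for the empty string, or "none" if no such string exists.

The string 11 is accepted by P but not by Q.
No shorter string lies in the difference, and 11 is the lexicographically first length-2 string in L(P) \ L(Q).

11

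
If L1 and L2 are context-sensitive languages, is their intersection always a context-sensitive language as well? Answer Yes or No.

Yes

An LBA keeps a copy of the input on a second track, runs the LBA for L₁, and if that accepts restores the input and runs the LBA for L₂; linear space suffices, so L₁ ∩ L₂ is context-sensitive.
So the context-sensitive languages are closed under intersection.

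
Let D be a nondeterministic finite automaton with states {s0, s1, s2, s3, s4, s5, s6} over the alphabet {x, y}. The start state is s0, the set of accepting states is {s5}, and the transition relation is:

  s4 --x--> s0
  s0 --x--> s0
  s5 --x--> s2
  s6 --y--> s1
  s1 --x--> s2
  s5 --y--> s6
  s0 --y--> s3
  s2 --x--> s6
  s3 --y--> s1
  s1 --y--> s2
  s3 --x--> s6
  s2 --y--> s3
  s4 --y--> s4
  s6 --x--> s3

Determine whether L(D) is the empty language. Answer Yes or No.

The states reachable from the start state are {s0, s1, s2, s3, s6}.
None of the accepting states {s5} is reachable, so no string is accepted and L(D) = ∅.

Yes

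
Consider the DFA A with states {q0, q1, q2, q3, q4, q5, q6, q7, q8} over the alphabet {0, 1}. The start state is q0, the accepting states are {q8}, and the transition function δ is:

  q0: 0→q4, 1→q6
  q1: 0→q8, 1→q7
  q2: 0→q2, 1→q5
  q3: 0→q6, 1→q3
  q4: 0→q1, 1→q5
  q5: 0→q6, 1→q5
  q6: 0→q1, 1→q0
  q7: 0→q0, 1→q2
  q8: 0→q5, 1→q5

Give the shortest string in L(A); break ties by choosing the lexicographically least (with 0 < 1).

A breadth-first search from q0 reaches an accepting state first via the path q0 → q4 → q1 → q8 on input 000.
No string of length < 3 is accepted (BFS exhausts all shorter strings without reaching an accepting state), and 000 is the lexicographically least accepting string of length 3.

000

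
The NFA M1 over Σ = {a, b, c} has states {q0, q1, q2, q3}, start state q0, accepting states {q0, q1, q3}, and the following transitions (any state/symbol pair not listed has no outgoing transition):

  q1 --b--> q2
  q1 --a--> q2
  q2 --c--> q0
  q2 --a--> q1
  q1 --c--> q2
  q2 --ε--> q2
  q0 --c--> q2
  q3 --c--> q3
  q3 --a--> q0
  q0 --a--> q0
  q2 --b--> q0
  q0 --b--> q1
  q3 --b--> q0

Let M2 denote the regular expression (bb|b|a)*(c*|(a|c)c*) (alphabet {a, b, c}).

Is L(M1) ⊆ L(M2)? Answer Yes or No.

No

The string ca is in L(M1) but not in L(M2).
So L(M1) ⊄ L(M2).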